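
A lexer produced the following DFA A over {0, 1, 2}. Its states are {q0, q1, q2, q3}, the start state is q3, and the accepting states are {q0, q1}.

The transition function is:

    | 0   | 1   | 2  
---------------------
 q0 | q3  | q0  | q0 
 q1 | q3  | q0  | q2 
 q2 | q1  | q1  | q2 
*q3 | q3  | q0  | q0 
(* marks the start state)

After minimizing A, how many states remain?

2

Reachable states from the start: {q0,q3}. Unreachable: {q1,q2} — drop them.
P0 = {q0} | {q3}.
No further refinement is possible. Final partition (2 blocks): {q0} | {q3}.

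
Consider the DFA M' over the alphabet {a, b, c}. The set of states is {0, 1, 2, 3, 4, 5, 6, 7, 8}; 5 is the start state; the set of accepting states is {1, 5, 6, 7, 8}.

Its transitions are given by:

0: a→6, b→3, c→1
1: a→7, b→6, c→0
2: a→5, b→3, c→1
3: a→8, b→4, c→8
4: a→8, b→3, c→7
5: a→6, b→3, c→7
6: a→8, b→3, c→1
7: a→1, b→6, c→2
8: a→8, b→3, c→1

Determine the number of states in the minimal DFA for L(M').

4

Every state is reachable, so we keep all 9.
Initial partition by acceptance: {1,5,6,7,8} | {0,2,3,4}.
On input b, block {1,5,6,7,8} splits into {5,6,8} and {1,7}.
Refine {0,2,3,4} on symbol c: members go to different blocks, giving {0,2,4} and {3}.
The partition is now stable with 4 blocks: {5,6,8} | {0,2,4} | {1,7} | {3}.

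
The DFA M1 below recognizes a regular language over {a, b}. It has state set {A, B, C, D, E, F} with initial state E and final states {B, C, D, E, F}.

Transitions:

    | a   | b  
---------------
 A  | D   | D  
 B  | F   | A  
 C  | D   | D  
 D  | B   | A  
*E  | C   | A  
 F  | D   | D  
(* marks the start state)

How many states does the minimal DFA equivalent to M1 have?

All states are reachable from the start state.
Initial partition by acceptance: {B,C,D,E,F} | {A}.
On input b, block {B,C,D,E,F} splits into {B,D,E} and {C,F}.
Refine {B,D,E} on symbol a: members go to different blocks, giving {B,E} and {D}.
The partition is now stable with 4 blocks: {B,E} | {A} | {C,F} | {D}.

4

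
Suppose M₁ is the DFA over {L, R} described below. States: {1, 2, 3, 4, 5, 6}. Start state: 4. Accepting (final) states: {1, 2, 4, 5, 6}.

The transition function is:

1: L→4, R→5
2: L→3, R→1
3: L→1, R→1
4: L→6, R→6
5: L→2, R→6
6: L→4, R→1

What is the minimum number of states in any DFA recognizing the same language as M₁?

6

Every state is reachable, so we keep all 6.
P0 = {1,2,4,5,6} | {3}.
Refine {1,2,4,5,6} on symbol L: members go to different blocks, giving {1,4,5,6} and {2}.
Refine {1,4,5,6} on symbol L: members go to different blocks, giving {1,4,6} and {5}.
On input R, block {1,4,6} splits into {4,6} and {1}.
Split {4,6} by δ(·,R) → {4} and {6}.
No further refinement is possible. Final partition (6 blocks): {4} | {3} | {2} | {5} | {1} | {6}.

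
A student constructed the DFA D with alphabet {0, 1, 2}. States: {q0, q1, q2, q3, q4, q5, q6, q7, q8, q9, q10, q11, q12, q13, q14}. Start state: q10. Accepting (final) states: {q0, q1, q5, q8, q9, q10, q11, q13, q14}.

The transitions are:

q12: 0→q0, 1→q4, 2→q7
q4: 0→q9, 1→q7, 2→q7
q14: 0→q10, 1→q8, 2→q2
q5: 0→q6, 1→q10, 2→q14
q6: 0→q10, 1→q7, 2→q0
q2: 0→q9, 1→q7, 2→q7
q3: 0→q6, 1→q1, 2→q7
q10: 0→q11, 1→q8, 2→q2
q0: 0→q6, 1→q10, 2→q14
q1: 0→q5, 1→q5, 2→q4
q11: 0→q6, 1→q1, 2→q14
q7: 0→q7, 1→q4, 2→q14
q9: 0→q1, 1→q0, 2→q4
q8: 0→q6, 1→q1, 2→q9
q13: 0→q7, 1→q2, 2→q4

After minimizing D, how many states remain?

Reachable states from the start: {q0,q1,q2,q4,q5,q6,q7,q8,q9,q10,q11,q14}. Unreachable: {q3,q12,q13} — drop them.
Start with accepting vs non-accepting: {q0,q1,q5,q8,q9,q10,q11,q14} | {q2,q4,q6,q7}.
Refine {q0,q1,q5,q8,q9,q10,q11,q14} on symbol 0: members go to different blocks, giving {q0,q5,q8,q11} and {q1,q9,q10,q14}.
Refine {q2,q4,q6,q7} on symbol 0: members go to different blocks, giving {q2,q4,q6} and {q7}.
On input 2, block {q2,q4,q6} splits into {q2,q4} and {q6}.
Split {q1,q9,q10,q14} by δ(·,0) → {q1,q10} and {q9,q14}.
Stable partition: {q0,q5,q8,q11} | {q2,q4} | {q1,q10} | {q7} | {q6} | {q9,q14} — 6 equivalence classes.

6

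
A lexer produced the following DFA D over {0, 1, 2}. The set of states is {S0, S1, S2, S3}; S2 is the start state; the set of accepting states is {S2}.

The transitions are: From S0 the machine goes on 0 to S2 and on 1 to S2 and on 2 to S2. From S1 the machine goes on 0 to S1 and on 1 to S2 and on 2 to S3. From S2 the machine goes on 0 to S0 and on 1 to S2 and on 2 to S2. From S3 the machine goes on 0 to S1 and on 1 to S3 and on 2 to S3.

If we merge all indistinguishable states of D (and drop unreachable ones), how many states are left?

2

First remove the unreachable states {S1,S3}; 2 states remain.
Start with accepting vs non-accepting: {S2} | {S0}.
The partition is now stable with 2 blocks: {S2} | {S0}.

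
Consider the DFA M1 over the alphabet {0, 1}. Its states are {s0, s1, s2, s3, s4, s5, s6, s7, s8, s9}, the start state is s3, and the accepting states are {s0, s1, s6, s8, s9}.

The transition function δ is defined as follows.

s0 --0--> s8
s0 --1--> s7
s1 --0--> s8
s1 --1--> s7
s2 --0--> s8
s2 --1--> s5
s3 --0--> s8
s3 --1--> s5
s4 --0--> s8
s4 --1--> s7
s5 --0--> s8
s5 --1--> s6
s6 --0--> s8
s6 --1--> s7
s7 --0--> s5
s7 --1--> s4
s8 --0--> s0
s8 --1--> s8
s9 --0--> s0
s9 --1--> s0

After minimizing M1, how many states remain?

6

First remove the unreachable states {s1,s2,s9}; 7 states remain.
Start with accepting vs non-accepting: {s0,s6,s8} | {s3,s4,s5,s7}.
Refine {s0,s6,s8} on symbol 1: members go to different blocks, giving {s0,s6} and {s8}.
On input 0, block {s3,s4,s5,s7} splits into {s3,s4,s5} and {s7}.
On input 1, block {s3,s4,s5} splits into {s3} and {s4} and {s5}.
No further refinement is possible. Final partition (6 blocks): {s0,s6} | {s3} | {s8} | {s7} | {s4} | {s5}.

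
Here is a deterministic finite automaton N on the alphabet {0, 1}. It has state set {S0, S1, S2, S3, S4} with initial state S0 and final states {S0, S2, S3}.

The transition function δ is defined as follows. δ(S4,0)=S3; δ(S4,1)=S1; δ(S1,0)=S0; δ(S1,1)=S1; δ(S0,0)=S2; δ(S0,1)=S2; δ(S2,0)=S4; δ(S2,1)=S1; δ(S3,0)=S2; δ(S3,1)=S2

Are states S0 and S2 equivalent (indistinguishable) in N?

No

All states are reachable from the start state.
Initial partition by acceptance: {S0,S2,S3} | {S1,S4}.
On input 0, block {S0,S2,S3} splits into {S0,S3} and {S2}.
No further refinement is possible. Final partition (3 blocks): {S0,S3} | {S1,S4} | {S2}.
S0 and S2 end up in different blocks, so they are distinguishable. For instance, the string '0' is accepted from only S0.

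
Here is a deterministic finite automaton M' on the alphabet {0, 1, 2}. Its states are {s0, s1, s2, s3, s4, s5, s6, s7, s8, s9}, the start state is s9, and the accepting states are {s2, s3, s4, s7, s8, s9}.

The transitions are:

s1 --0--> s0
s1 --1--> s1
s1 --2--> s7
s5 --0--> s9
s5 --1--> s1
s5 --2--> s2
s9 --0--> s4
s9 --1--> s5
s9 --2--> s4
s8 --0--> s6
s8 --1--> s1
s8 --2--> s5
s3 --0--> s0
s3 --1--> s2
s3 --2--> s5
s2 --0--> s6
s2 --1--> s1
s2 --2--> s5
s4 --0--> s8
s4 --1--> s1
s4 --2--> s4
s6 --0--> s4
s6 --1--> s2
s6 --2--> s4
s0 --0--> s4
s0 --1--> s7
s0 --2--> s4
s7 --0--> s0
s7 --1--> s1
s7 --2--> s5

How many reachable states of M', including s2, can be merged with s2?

3

Reachable states from the start: {s0,s1,s2,s4,s5,s6,s7,s8,s9}. Unreachable: {s3} — drop them.
P0 = {s2,s4,s7,s8,s9} | {s0,s1,s5,s6}.
On input 0, block {s2,s4,s7,s8,s9} splits into {s2,s7,s8} and {s4,s9}.
Refine {s0,s1,s5,s6} on symbol 0: members go to different blocks, giving {s0,s5,s6} and {s1}.
Split {s0,s5,s6} by δ(·,1) → {s0,s6} and {s5}.
On input 0, block {s4,s9} splits into {s4} and {s9}.
Stable partition: {s2,s7,s8} | {s0,s6} | {s4} | {s1} | {s5} | {s9} — 6 equivalence classes.
State s2 belongs to the block {s2,s7,s8}, which has 3 states.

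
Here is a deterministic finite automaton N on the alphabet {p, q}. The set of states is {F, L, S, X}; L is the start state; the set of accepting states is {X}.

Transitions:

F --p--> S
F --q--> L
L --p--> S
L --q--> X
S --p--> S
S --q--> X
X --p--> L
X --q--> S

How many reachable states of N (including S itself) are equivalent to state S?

2

States {F} cannot be reached from the start state, so discard them.
Start with accepting vs non-accepting: {X} | {L,S}.
The partition is now stable with 2 blocks: {X} | {L,S}.
The equivalence class containing S is {L,S}, of size 2.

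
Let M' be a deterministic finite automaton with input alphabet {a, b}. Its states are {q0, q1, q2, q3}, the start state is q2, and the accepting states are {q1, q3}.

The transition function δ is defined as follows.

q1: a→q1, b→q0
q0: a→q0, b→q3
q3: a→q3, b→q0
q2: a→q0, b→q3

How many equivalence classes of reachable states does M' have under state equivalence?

2

First remove the unreachable states {q1}; 3 states remain.
Start with accepting vs non-accepting: {q3} | {q0,q2}.
No further refinement is possible. Final partition (2 blocks): {q3} | {q0,q2}.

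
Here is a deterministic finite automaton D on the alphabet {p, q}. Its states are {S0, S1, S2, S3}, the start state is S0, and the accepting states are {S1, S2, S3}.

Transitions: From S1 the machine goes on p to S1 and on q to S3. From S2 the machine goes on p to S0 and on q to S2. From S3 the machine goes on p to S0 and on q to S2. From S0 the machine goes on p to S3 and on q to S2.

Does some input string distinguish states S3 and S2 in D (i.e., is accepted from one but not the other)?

States {S1} cannot be reached from the start state, so discard them.
Initial partition by acceptance: {S2,S3} | {S0}.
The partition is now stable with 2 blocks: {S2,S3} | {S0}.
S3 and S2 lie in the same block of the stable partition, so they are equivalent — no string distinguishes them.

No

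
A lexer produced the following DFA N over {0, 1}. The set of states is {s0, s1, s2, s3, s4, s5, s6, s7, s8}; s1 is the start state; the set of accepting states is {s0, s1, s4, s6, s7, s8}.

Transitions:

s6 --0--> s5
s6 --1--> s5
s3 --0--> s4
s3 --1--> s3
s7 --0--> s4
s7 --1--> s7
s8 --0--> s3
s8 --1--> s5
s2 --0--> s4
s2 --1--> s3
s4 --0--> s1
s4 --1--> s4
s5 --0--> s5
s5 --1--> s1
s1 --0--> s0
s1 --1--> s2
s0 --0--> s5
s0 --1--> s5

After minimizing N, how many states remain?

5

Reachable states from the start: {s0,s1,s2,s3,s4,s5}. Unreachable: {s6,s7,s8} — drop them.
P0 = {s0,s1,s4} | {s2,s3,s5}.
Refine {s0,s1,s4} on symbol 0: members go to different blocks, giving {s1,s4} and {s0}.
Refine {s1,s4} on symbol 0: members go to different blocks, giving {s1} and {s4}.
Split {s2,s3,s5} by δ(·,0) → {s2,s3} and {s5}.
No further refinement is possible. Final partition (5 blocks): {s1} | {s2,s3} | {s0} | {s4} | {s5}.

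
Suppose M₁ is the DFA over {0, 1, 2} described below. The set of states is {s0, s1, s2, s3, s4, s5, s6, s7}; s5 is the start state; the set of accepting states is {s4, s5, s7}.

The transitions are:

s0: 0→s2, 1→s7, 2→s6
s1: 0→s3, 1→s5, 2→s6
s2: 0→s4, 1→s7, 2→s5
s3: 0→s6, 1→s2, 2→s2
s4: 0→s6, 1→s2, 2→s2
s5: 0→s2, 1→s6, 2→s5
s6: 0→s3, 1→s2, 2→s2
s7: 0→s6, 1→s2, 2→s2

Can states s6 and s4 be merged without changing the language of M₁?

No

States {s0,s1} cannot be reached from the start state, so discard them.
Initial partition by acceptance: {s4,s5,s7} | {s2,s3,s6}.
Split {s4,s5,s7} by δ(·,2) → {s4,s7} and {s5}.
Split {s2,s3,s6} by δ(·,0) → {s3,s6} and {s2}.
The partition is now stable with 4 blocks: {s4,s7} | {s3,s6} | {s5} | {s2}.
s6 and s4 end up in different blocks, so they are distinguishable. For instance, the string 'ε' is accepted from only s4.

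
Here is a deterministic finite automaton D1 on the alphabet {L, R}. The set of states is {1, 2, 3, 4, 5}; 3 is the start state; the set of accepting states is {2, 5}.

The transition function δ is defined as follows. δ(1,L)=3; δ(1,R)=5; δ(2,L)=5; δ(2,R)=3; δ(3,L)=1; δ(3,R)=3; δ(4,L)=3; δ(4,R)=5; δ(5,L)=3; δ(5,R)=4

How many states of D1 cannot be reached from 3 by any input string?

Starting at 3 and following transitions, the reachable set is {1, 3, 4, 5}. That leaves 2 unreachable — 1 in total.

1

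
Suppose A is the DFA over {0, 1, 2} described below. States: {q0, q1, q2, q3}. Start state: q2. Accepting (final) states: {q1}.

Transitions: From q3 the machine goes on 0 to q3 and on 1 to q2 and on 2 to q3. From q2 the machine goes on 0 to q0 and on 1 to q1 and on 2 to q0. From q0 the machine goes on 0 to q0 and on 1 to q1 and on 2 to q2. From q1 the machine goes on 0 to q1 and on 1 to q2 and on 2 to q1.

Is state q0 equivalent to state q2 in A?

First remove the unreachable states {q3}; 3 states remain.
P0 = {q1} | {q0,q2}.
No further refinement is possible. Final partition (2 blocks): {q1} | {q0,q2}.
q0 and q2 lie in the same block of the stable partition, so they are equivalent — no string distinguishes them.

Yes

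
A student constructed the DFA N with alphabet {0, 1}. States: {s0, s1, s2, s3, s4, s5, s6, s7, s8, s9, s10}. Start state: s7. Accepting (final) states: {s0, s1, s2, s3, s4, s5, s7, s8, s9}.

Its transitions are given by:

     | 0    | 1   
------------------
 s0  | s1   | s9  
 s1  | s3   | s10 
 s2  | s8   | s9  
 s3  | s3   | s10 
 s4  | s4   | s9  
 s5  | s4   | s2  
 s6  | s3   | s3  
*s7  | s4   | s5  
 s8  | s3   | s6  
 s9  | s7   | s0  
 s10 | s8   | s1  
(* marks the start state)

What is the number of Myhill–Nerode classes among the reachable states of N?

5

All states are reachable from the start state.
Initial partition by acceptance: {s0,s1,s2,s3,s4,s5,s7,s8,s9} | {s6,s10}.
On input 1, block {s0,s1,s2,s3,s4,s5,s7,s8,s9} splits into {s0,s2,s4,s5,s7,s9} and {s1,s3,s8}.
Refine {s0,s2,s4,s5,s7,s9} on symbol 0: members go to different blocks, giving {s4,s5,s7,s9} and {s0,s2}.
Refine {s4,s5,s7,s9} on symbol 1: members go to different blocks, giving {s4,s7} and {s5,s9}.
No further refinement is possible. Final partition (5 blocks): {s4,s7} | {s6,s10} | {s1,s3,s8} | {s0,s2} | {s5,s9}.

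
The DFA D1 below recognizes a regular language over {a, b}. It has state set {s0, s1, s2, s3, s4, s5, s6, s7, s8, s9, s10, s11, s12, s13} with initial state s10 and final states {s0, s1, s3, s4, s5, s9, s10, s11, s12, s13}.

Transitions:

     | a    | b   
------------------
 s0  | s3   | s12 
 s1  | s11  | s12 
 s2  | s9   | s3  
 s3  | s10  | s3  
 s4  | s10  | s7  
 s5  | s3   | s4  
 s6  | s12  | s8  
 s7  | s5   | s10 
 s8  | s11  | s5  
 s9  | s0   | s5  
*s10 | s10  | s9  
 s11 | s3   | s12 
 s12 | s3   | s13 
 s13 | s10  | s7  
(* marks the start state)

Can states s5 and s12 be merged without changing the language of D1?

Yes

Reachable states from the start: {s0,s3,s4,s5,s7,s9,s10,s12,s13}. Unreachable: {s1,s2,s6,s8,s11} — drop them.
P0 = {s0,s3,s4,s5,s9,s10,s12,s13} | {s7}.
Split {s0,s3,s4,s5,s9,s10,s12,s13} by δ(·,b) → {s0,s3,s5,s9,s10,s12} and {s4,s13}.
Split {s0,s3,s5,s9,s10,s12} by δ(·,b) → {s0,s3,s9,s10} and {s5,s12}.
Refine {s0,s3,s9,s10} on symbol b: members go to different blocks, giving {s0,s9} and {s3,s10}.
Refine {s0,s9} on symbol a: members go to different blocks, giving {s0} and {s9}.
Split {s3,s10} by δ(·,b) → {s3} and {s10}.
Stable partition: {s0} | {s7} | {s4,s13} | {s5,s12} | {s3} | {s9} | {s10} — 7 equivalence classes.
s5 and s12 lie in the same block of the stable partition, so they are equivalent — no string distinguishes them.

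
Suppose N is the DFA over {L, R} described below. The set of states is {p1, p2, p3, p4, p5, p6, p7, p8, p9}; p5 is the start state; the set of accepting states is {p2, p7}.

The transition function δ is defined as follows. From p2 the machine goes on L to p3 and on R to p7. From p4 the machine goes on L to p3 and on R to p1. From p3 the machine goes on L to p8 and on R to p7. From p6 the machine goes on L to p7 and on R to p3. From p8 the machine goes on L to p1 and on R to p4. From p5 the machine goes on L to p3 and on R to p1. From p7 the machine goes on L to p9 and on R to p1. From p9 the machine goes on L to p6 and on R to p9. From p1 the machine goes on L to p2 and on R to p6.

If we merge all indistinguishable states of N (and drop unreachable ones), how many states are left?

8

Every state is reachable, so we keep all 9.
Initial partition by acceptance: {p2,p7} | {p1,p3,p4,p5,p6,p8,p9}.
Refine {p2,p7} on symbol R: members go to different blocks, giving {p2} and {p7}.
Split {p1,p3,p4,p5,p6,p8,p9} by δ(·,L) → {p3,p4,p5,p8,p9} and {p1} and {p6}.
Split {p3,p4,p5,p8,p9} by δ(·,L) → {p3,p4,p5} and {p8} and {p9}.
Refine {p3,p4,p5} on symbol L: members go to different blocks, giving {p4,p5} and {p3}.
The partition is now stable with 8 blocks: {p2} | {p4,p5} | {p7} | {p1} | {p6} | {p8} | {p9} | {p3}.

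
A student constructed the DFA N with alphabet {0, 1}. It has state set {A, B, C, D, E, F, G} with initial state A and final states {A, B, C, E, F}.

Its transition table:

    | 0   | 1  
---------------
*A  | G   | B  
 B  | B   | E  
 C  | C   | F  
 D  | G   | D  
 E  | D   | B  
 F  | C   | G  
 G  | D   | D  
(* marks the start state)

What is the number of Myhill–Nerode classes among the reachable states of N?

3

First remove the unreachable states {C,F}; 5 states remain.
P0 = {A,B,E} | {D,G}.
Split {A,B,E} by δ(·,0) → {A,E} and {B}.
The partition is now stable with 3 blocks: {A,E} | {D,G} | {B}.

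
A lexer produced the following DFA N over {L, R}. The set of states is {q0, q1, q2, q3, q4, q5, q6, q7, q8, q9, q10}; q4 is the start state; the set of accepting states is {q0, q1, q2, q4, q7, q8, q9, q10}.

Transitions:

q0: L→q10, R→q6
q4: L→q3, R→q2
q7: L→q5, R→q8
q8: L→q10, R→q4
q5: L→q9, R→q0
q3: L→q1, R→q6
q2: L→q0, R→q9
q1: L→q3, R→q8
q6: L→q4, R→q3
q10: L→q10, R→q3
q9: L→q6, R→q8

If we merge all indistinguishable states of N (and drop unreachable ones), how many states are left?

First remove the unreachable states {q5,q7}; 9 states remain.
P0 = {q0,q1,q2,q4,q8,q9,q10} | {q3,q6}.
Split {q0,q1,q2,q4,q8,q9,q10} by δ(·,L) → {q0,q2,q8,q10} and {q1,q4,q9}.
Refine {q0,q2,q8,q10} on symbol R: members go to different blocks, giving {q0,q10} and {q2,q8}.
The partition is now stable with 4 blocks: {q0,q10} | {q3,q6} | {q1,q4,q9} | {q2,q8}.

4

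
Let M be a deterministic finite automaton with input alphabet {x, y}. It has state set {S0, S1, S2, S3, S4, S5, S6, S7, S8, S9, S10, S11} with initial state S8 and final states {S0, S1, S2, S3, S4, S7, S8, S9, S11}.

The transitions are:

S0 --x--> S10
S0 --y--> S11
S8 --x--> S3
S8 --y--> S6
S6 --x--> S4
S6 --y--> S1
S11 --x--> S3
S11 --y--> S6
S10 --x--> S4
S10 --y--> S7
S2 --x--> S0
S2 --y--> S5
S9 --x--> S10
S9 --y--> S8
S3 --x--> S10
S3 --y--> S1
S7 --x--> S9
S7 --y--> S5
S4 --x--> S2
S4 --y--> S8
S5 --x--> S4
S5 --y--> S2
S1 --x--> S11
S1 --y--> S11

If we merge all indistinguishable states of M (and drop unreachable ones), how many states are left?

All states are reachable from the start state.
Initial partition by acceptance: {S0,S1,S2,S3,S4,S7,S8,S9,S11} | {S5,S6,S10}.
Split {S0,S1,S2,S3,S4,S7,S8,S9,S11} by δ(·,x) → {S1,S2,S4,S7,S8,S11} and {S0,S3,S9}.
Refine {S1,S2,S4,S7,S8,S11} on symbol x: members go to different blocks, giving {S2,S7,S8,S11} and {S1,S4}.
Refine {S5,S6,S10} on symbol y: members go to different blocks, giving {S5,S10} and {S6}.
Refine {S2,S7,S8,S11} on symbol y: members go to different blocks, giving {S2,S7} and {S8,S11}.
Split {S0,S3,S9} by δ(·,y) → {S0,S9} and {S3}.
Split {S1,S4} by δ(·,x) → {S1} and {S4}.
Stable partition: {S2,S7} | {S5,S10} | {S0,S9} | {S1} | {S6} | {S8,S11} | {S3} | {S4} — 8 equivalence classes.

8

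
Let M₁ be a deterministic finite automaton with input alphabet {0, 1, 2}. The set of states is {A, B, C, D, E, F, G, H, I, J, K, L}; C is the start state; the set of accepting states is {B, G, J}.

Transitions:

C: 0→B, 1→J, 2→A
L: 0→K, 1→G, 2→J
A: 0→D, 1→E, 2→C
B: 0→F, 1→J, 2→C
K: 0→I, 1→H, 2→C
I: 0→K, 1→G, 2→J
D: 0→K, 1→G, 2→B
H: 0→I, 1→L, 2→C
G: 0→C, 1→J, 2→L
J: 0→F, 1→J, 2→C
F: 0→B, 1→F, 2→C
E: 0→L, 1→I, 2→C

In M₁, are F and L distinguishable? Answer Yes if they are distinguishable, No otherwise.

P0 = {B,G,J} | {A,C,D,E,F,H,I,K,L}.
Refine {A,C,D,E,F,H,I,K,L} on symbol 0: members go to different blocks, giving {A,D,E,H,I,K,L} and {C,F}.
On input 2, block {B,G,J} splits into {B,J} and {G}.
On input 1, block {A,D,E,H,I,K,L} splits into {A,E,H,K} and {D,I,L}.
On input 1, block {A,E,H,K} splits into {A,K} and {E,H}.
On input 1, block {C,F} splits into {C} and {F}.
Stable partition: {B,J} | {A,K} | {C} | {G} | {D,I,L} | {E,H} | {F} — 7 equivalence classes.
F and L end up in different blocks, so they are distinguishable. For instance, the string '0' is accepted from only F.

Yes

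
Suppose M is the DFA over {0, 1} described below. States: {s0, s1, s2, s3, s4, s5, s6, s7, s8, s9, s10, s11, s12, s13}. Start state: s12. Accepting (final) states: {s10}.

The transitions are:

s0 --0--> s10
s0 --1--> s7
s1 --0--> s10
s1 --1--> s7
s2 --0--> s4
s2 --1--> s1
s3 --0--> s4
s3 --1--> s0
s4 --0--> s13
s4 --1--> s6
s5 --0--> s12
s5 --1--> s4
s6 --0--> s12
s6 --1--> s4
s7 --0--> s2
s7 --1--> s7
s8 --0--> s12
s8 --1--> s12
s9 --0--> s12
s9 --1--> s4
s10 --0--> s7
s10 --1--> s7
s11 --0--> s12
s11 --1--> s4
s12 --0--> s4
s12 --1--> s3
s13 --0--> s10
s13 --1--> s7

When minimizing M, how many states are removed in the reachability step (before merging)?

No path from s12 leads to s5, s8, s9, s11; the other 10 states are all reachable.

4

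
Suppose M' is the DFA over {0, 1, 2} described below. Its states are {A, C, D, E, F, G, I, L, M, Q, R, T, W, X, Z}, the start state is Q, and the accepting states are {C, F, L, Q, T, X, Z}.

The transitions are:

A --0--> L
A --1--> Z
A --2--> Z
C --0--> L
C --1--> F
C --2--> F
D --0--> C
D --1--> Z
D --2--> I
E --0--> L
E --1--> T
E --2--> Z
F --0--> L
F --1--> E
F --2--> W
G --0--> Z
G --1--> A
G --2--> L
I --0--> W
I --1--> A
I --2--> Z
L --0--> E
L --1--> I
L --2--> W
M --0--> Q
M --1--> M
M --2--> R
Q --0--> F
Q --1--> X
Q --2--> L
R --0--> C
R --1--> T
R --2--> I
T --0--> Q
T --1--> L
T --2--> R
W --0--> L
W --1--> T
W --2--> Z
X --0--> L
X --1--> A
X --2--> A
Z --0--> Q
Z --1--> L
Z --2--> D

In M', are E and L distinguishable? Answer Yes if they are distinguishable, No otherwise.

First remove the unreachable states {G,M}; 13 states remain.
P0 = {C,F,L,Q,T,X,Z} | {A,D,E,I,R,W}.
On input 0, block {C,F,L,Q,T,X,Z} splits into {C,F,Q,T,X,Z} and {L}.
On input 0, block {C,F,Q,T,X,Z} splits into {Q,T,Z} and {C,F,X}.
Split {Q,T,Z} by δ(·,0) → {T,Z} and {Q}.
On input 0, block {A,D,E,I,R,W} splits into {A,E,W} and {D,R} and {I}.
Split {C,F,X} by δ(·,1) → {F,X} and {C}.
No further refinement is possible. Final partition (8 blocks): {T,Z} | {A,E,W} | {L} | {F,X} | {Q} | {D,R} | {I} | {C}.
E and L end up in different blocks, so they are distinguishable. For instance, the string 'ε' is accepted from only L.

Yes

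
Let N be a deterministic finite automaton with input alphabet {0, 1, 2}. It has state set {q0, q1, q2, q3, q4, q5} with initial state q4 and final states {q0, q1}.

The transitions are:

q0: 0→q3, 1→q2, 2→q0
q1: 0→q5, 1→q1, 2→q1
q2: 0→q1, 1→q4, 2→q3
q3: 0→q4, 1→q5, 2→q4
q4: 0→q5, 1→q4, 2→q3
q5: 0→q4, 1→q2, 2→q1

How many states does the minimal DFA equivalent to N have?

Reachable states from the start: {q1,q2,q3,q4,q5}. Unreachable: {q0} — drop them.
Initial partition by acceptance: {q1} | {q2,q3,q4,q5}.
Split {q2,q3,q4,q5} by δ(·,0) → {q3,q4,q5} and {q2}.
Split {q3,q4,q5} by δ(·,1) → {q3,q4} and {q5}.
On input 0, block {q3,q4} splits into {q3} and {q4}.
Stable partition: {q1} | {q3} | {q2} | {q5} | {q4} — 5 equivalence classes.

5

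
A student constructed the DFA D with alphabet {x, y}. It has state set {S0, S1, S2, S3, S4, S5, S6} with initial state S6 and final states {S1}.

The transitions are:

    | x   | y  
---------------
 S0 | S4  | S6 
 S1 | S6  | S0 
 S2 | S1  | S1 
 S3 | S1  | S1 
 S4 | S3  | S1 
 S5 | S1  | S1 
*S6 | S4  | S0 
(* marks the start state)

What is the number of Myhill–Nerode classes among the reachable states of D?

4

Reachable states from the start: {S0,S1,S3,S4,S6}. Unreachable: {S2,S5} — drop them.
P0 = {S1} | {S0,S3,S4,S6}.
Split {S0,S3,S4,S6} by δ(·,x) → {S0,S4,S6} and {S3}.
On input x, block {S0,S4,S6} splits into {S0,S6} and {S4}.
The partition is now stable with 4 blocks: {S1} | {S0,S6} | {S3} | {S4}.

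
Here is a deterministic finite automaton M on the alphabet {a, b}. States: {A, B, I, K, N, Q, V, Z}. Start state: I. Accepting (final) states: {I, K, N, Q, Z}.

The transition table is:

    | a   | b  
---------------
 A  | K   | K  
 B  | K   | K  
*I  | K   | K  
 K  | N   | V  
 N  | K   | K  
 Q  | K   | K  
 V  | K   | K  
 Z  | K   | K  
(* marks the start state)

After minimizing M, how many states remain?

First remove the unreachable states {A,B,Q,Z}; 4 states remain.
P0 = {I,K,N} | {V}.
On input b, block {I,K,N} splits into {I,N} and {K}.
No further refinement is possible. Final partition (3 blocks): {I,N} | {V} | {K}.

3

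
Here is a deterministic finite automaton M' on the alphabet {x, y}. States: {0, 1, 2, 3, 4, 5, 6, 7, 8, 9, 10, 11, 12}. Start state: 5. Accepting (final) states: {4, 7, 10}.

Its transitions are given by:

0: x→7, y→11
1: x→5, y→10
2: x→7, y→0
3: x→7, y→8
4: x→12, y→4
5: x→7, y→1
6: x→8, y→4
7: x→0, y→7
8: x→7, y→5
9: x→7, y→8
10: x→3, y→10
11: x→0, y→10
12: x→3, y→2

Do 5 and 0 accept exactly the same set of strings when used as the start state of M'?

Reachable states from the start: {0,1,3,5,7,8,10,11}. Unreachable: {2,4,6,9,12} — drop them.
Initial partition by acceptance: {7,10} | {0,1,3,5,8,11}.
Split {0,1,3,5,8,11} by δ(·,x) → {0,3,5,8} and {1,11}.
Split {0,3,5,8} by δ(·,y) → {0,5} and {3,8}.
Split {7,10} by δ(·,x) → {7} and {10}.
Refine {3,8} on symbol y: members go to different blocks, giving {3} and {8}.
No further refinement is possible. Final partition (6 blocks): {7} | {0,5} | {1,11} | {3} | {10} | {8}.
5 and 0 lie in the same block of the stable partition, so they are equivalent — no string distinguishes them.

Yes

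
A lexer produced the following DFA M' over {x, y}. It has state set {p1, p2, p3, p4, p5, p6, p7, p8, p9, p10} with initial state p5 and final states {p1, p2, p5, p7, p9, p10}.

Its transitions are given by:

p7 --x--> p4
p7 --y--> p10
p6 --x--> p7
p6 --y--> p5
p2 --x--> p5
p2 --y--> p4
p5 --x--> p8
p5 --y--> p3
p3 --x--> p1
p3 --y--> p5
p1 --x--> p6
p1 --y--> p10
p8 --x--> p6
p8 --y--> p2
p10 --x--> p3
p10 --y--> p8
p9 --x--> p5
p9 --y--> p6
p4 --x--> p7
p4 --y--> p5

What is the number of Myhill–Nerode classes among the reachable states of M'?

6

Reachable states from the start: {p1,p2,p3,p4,p5,p6,p7,p8,p10}. Unreachable: {p9} — drop them.
P0 = {p1,p2,p5,p7,p10} | {p3,p4,p6,p8}.
On input x, block {p1,p2,p5,p7,p10} splits into {p1,p5,p7,p10} and {p2}.
Split {p1,p5,p7,p10} by δ(·,y) → {p1,p7} and {p5,p10}.
Refine {p3,p4,p6,p8} on symbol x: members go to different blocks, giving {p3,p4,p6} and {p8}.
On input x, block {p5,p10} splits into {p5} and {p10}.
The partition is now stable with 6 blocks: {p1,p7} | {p3,p4,p6} | {p2} | {p5} | {p8} | {p10}.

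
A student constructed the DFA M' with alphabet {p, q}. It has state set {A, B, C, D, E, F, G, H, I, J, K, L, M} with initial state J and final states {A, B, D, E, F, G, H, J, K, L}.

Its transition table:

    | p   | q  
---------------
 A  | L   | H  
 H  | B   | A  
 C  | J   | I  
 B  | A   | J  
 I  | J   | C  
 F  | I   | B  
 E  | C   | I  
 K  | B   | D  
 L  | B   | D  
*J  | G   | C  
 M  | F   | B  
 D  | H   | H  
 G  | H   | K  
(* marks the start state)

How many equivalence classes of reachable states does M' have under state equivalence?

States {E,F,M} cannot be reached from the start state, so discard them.
P0 = {A,B,D,G,H,J,K,L} | {C,I}.
On input q, block {A,B,D,G,H,J,K,L} splits into {A,B,D,G,H,K,L} and {J}.
On input q, block {A,B,D,G,H,K,L} splits into {A,D,G,H,K,L} and {B}.
Split {A,D,G,H,K,L} by δ(·,p) → {A,D,G} and {H,K,L}.
The partition is now stable with 5 blocks: {A,D,G} | {C,I} | {J} | {B} | {H,K,L}.

5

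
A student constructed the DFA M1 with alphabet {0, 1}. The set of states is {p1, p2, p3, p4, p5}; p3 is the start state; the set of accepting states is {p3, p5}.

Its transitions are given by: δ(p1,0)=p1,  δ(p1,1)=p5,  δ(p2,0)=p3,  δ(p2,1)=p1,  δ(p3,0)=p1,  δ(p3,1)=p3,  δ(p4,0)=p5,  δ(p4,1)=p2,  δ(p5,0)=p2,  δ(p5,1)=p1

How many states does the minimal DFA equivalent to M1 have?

States {p4} cannot be reached from the start state, so discard them.
Initial partition by acceptance: {p3,p5} | {p1,p2}.
Split {p3,p5} by δ(·,1) → {p3} and {p5}.
On input 0, block {p1,p2} splits into {p1} and {p2}.
Stable partition: {p3} | {p1} | {p5} | {p2} — 4 equivalence classes.

4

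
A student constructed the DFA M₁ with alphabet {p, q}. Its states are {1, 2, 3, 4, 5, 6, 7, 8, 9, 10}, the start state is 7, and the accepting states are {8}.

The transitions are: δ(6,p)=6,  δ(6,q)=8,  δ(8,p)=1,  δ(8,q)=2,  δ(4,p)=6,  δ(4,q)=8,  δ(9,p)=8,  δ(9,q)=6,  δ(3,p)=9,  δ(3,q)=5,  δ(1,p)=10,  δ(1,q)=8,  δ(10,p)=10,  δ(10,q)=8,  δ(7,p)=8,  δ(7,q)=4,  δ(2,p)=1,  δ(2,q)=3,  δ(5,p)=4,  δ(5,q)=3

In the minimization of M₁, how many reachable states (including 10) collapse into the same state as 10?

4

P0 = {8} | {1,2,3,4,5,6,7,9,10}.
Split {1,2,3,4,5,6,7,9,10} by δ(·,p) → {1,2,3,4,5,6,10} and {7,9}.
On input p, block {1,2,3,4,5,6,10} splits into {1,2,4,5,6,10} and {3}.
On input q, block {1,2,4,5,6,10} splits into {1,4,6,10} and {2,5}.
The partition is now stable with 5 blocks: {8} | {1,4,6,10} | {7,9} | {3} | {2,5}.
The equivalence class containing 10 is {1,4,6,10}, of size 4.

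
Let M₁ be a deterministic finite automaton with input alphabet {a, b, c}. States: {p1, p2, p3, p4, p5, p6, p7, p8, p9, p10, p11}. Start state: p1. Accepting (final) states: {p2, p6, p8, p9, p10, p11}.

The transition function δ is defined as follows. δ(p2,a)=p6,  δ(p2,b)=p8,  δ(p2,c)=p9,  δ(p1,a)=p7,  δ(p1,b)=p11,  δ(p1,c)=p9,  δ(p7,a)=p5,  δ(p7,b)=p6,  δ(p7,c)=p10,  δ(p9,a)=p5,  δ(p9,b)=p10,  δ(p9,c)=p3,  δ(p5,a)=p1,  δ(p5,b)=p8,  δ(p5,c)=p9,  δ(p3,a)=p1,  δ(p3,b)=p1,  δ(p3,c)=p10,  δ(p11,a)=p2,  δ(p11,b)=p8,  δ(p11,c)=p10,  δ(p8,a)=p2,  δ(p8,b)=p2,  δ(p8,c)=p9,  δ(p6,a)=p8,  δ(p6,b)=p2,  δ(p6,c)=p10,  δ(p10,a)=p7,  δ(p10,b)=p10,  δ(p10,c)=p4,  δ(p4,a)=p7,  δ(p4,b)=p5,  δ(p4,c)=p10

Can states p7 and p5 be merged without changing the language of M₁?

Yes

All states are reachable from the start state.
Start with accepting vs non-accepting: {p2,p6,p8,p9,p10,p11} | {p1,p3,p4,p5,p7}.
Split {p2,p6,p8,p9,p10,p11} by δ(·,a) → {p2,p6,p8,p11} and {p9,p10}.
Split {p1,p3,p4,p5,p7} by δ(·,b) → {p1,p5,p7} and {p3,p4}.
The partition is now stable with 4 blocks: {p2,p6,p8,p11} | {p1,p5,p7} | {p9,p10} | {p3,p4}.
p7 and p5 lie in the same block of the stable partition, so they are equivalent — no string distinguishes them.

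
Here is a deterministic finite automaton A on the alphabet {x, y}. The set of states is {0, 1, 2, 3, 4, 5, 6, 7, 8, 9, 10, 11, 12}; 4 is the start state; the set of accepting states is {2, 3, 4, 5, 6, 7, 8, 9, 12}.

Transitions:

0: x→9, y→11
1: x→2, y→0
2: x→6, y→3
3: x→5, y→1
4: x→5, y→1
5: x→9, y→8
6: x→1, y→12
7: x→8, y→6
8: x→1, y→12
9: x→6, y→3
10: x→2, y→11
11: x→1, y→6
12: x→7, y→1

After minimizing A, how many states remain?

9

First remove the unreachable states {10}; 12 states remain.
Start with accepting vs non-accepting: {2,3,4,5,6,7,8,9,12} | {0,1,11}.
Refine {2,3,4,5,6,7,8,9,12} on symbol x: members go to different blocks, giving {2,3,4,5,7,9,12} and {6,8}.
Refine {2,3,4,5,7,9,12} on symbol x: members go to different blocks, giving {3,4,5,12} and {2,7,9}.
On input x, block {3,4,5,12} splits into {3,4} and {5,12}.
Split {0,1,11} by δ(·,x) → {0,1} and {11}.
Split {0,1} by δ(·,y) → {0} and {1}.
On input y, block {2,7,9} splits into {2,9} and {7}.
Refine {5,12} on symbol x: members go to different blocks, giving {5} and {12}.
Stable partition: {3,4} | {0} | {6,8} | {2,9} | {5} | {11} | {1} | {7} | {12} — 9 equivalence classes.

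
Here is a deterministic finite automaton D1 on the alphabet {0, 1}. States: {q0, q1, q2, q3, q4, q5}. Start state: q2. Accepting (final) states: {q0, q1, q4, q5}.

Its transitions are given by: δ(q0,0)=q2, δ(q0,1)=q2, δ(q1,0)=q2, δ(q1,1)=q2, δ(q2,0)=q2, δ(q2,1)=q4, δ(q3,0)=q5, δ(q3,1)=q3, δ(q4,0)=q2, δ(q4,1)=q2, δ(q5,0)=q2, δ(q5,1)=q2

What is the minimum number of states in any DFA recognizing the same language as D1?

2

Reachable states from the start: {q2,q4}. Unreachable: {q0,q1,q3,q5} — drop them.
Start with accepting vs non-accepting: {q4} | {q2}.
No further refinement is possible. Final partition (2 blocks): {q4} | {q2}.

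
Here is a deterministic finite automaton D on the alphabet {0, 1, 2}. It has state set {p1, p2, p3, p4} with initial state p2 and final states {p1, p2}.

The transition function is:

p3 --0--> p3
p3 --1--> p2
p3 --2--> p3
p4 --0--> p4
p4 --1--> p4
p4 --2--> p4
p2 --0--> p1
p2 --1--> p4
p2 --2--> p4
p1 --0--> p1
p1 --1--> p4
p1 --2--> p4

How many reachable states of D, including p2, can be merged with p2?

2

First remove the unreachable states {p3}; 3 states remain.
Start with accepting vs non-accepting: {p1,p2} | {p4}.
The partition is now stable with 2 blocks: {p1,p2} | {p4}.
State p2 belongs to the block {p1,p2}, which has 2 states.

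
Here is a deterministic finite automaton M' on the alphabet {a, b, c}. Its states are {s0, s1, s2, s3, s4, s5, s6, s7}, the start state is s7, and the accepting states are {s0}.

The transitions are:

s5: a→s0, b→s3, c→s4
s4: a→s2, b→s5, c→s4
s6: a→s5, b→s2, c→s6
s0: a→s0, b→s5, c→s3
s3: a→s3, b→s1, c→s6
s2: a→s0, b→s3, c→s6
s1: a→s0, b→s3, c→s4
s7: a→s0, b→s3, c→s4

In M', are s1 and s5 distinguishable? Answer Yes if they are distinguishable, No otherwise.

No

Every state is reachable, so we keep all 8.
Initial partition by acceptance: {s0} | {s1,s2,s3,s4,s5,s6,s7}.
Refine {s1,s2,s3,s4,s5,s6,s7} on symbol a: members go to different blocks, giving {s1,s2,s5,s7} and {s3,s4,s6}.
Refine {s3,s4,s6} on symbol a: members go to different blocks, giving {s4,s6} and {s3}.
Stable partition: {s0} | {s1,s2,s5,s7} | {s4,s6} | {s3} — 4 equivalence classes.
s1 and s5 lie in the same block of the stable partition, so they are equivalent — no string distinguishes them.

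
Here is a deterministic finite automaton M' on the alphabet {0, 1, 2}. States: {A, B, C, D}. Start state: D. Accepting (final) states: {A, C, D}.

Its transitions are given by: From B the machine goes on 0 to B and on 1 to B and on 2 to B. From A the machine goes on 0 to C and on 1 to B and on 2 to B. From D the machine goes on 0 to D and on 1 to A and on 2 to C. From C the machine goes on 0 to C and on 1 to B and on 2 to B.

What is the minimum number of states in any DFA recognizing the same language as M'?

P0 = {A,C,D} | {B}.
Split {A,C,D} by δ(·,1) → {A,C} and {D}.
No further refinement is possible. Final partition (3 blocks): {A,C} | {B} | {D}.

3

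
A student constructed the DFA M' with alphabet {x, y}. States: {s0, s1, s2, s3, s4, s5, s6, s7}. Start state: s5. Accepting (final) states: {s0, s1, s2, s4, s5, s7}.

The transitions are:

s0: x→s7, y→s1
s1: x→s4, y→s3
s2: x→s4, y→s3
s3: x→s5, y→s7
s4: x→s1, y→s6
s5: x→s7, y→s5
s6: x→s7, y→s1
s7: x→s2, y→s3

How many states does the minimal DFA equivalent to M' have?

6

First remove the unreachable states {s0}; 7 states remain.
Initial partition by acceptance: {s1,s2,s4,s5,s7} | {s3,s6}.
Split {s1,s2,s4,s5,s7} by δ(·,y) → {s1,s2,s4,s7} and {s5}.
Refine {s3,s6} on symbol x: members go to different blocks, giving {s3} and {s6}.
Split {s1,s2,s4,s7} by δ(·,y) → {s1,s2,s7} and {s4}.
Split {s1,s2,s7} by δ(·,x) → {s1,s2} and {s7}.
Stable partition: {s1,s2} | {s3} | {s5} | {s6} | {s4} | {s7} — 6 equivalence classes.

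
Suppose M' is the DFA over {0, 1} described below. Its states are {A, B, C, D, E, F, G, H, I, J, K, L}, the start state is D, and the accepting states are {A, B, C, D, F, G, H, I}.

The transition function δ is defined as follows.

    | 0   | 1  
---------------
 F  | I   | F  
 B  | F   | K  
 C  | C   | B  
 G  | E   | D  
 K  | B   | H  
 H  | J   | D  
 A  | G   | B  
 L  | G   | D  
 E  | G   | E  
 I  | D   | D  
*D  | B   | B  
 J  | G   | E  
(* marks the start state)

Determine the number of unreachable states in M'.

3

Starting at D and following transitions, the reachable set is {B, D, E, F, G, H, I, J, K}. That leaves A, C, L unreachable — 3 in total.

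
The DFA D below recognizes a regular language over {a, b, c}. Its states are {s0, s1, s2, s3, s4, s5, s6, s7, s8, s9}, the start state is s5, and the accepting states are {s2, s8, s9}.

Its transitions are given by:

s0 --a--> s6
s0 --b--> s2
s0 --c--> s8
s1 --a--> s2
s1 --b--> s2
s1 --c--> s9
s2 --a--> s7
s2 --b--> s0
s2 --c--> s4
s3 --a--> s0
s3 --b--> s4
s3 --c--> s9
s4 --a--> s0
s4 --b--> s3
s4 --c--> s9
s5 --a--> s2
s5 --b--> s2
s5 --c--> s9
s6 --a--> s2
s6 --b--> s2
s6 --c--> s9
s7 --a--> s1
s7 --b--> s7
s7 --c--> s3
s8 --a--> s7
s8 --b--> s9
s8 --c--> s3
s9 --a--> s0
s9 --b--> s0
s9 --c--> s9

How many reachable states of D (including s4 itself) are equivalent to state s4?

Initial partition by acceptance: {s2,s8,s9} | {s0,s1,s3,s4,s5,s6,s7}.
On input b, block {s2,s8,s9} splits into {s2,s9} and {s8}.
On input c, block {s2,s9} splits into {s2} and {s9}.
On input a, block {s0,s1,s3,s4,s5,s6,s7} splits into {s0,s3,s4,s7} and {s1,s5,s6}.
Refine {s0,s3,s4,s7} on symbol a: members go to different blocks, giving {s0,s7} and {s3,s4}.
On input b, block {s0,s7} splits into {s0} and {s7}.
No further refinement is possible. Final partition (7 blocks): {s2} | {s0} | {s8} | {s9} | {s1,s5,s6} | {s3,s4} | {s7}.
State s4 belongs to the block {s3,s4}, which has 2 states.

2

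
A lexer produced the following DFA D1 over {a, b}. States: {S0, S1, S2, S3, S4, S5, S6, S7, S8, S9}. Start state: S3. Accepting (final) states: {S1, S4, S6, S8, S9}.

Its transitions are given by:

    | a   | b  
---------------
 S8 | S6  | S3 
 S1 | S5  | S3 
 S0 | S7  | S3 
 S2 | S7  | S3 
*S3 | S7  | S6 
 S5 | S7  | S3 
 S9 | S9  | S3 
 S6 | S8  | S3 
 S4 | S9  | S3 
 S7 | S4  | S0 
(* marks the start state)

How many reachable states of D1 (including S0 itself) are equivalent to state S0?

1

Reachable states from the start: {S0,S3,S4,S6,S7,S8,S9}. Unreachable: {S1,S2,S5} — drop them.
Initial partition by acceptance: {S4,S6,S8,S9} | {S0,S3,S7}.
Refine {S0,S3,S7} on symbol a: members go to different blocks, giving {S0,S3} and {S7}.
Split {S0,S3} by δ(·,b) → {S0} and {S3}.
Stable partition: {S4,S6,S8,S9} | {S0} | {S7} | {S3} — 4 equivalence classes.
The equivalence class containing S0 is {S0}, of size 1.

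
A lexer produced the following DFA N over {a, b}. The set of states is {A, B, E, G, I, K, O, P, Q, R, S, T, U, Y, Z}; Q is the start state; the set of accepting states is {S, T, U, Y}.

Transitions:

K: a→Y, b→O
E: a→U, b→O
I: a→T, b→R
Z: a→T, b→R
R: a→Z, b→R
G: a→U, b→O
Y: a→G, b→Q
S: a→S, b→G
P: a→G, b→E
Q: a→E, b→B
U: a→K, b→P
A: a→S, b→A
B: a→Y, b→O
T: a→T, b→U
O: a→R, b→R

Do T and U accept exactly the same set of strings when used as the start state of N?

Reachable states from the start: {B,E,G,K,O,P,Q,R,T,U,Y,Z}. Unreachable: {A,I,S} — drop them.
Start with accepting vs non-accepting: {T,U,Y} | {B,E,G,K,O,P,Q,R,Z}.
On input a, block {T,U,Y} splits into {U,Y} and {T}.
Split {B,E,G,K,O,P,Q,R,Z} by δ(·,a) → {O,P,Q,R} and {B,E,G,K} and {Z}.
Refine {O,P,Q,R} on symbol a: members go to different blocks, giving {P,Q} and {O} and {R}.
The partition is now stable with 7 blocks: {U,Y} | {P,Q} | {T} | {B,E,G,K} | {Z} | {O} | {R}.
T and U end up in different blocks, so they are distinguishable. For instance, the string 'a' is accepted from only T.

No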